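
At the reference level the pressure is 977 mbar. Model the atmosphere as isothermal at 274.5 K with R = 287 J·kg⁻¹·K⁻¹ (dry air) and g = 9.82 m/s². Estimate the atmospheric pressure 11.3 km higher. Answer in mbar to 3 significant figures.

P ≈ 239 mbar

Scale height: H = RT/g = 287 × 274.5 / 9.82 = 8022.6 m.
Barometric formula: P = P₀ exp(−z/H).
z/H = 11300/8022.6 = 1.4085; exp(−1.4085) = 0.24451.
P = 977 × 0.24451 = 238.89 mbar.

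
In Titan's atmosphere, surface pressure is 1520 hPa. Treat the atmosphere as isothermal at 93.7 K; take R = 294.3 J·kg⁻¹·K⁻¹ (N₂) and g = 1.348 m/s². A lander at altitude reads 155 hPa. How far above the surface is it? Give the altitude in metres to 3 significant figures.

z ≈ 46700 m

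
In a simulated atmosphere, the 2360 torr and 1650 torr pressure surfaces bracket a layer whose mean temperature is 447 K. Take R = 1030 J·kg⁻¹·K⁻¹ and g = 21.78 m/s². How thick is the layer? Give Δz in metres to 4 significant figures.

Δz ≈ 7565 m

Hypsometric equation: Δz = (R T̄/g) ln(P₁/P₂).
R T̄/g = 1030 × 447 / 21.78 = 21139 m.
ln(2360/1650) = ln(1.4303) = 0.35788.
Δz = 21139 × 0.35788 = 7565.2 m.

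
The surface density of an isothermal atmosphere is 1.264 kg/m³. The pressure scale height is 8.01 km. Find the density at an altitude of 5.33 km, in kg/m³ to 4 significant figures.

ρ ≈ 0.6498 kg/m³

In an isothermal atmosphere, density decays like pressure: ρ = ρ₀ exp(−z/H).
z/H = 5330.0/8010.0 = 0.66542; exp(−0.66542) = 0.51406.
ρ = 1.264 × 0.51406 = 0.64977 kg/m³.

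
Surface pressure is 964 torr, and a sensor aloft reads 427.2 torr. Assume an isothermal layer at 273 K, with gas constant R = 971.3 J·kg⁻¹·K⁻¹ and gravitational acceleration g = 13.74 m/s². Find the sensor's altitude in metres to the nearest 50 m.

Scale height: H = RT/g = 971.3 × 273 / 13.74 = 19299 m.
Invert the barometric formula: z = H ln(P₀/P).
P₀/P = 964/427.2 = 2.2566; ln(2.2566) = 0.81386.
z = 19299 × 0.81386 = 15707 m.

z ≈ 15700 m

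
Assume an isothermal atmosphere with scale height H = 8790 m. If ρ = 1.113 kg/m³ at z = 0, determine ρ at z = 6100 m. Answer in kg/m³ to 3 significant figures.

In an isothermal atmosphere, density decays like pressure: ρ = ρ₀ exp(−z/H).
z/H = 6100.0/8790.0 = 0.69397; exp(−0.69397) = 0.49959.
ρ = 1.113 × 0.49959 = 0.55604 kg/m³.

ρ ≈ 0.556 kg/m³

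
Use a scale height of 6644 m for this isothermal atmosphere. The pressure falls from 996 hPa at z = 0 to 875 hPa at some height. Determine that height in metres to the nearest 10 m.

z ≈ 860 m

Invert the barometric formula: z = H ln(P₀/P).
P₀/P = 996/875 = 1.1383; ln(1.1383) = 0.12954.
z = 6644.0 × 0.12954 = 860.66 m.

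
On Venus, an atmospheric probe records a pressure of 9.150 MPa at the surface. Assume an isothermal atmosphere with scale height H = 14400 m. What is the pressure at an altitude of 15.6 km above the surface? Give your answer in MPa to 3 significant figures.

P ≈ 3.10 MPa

Barometric formula: P = P₀ exp(−z/H).
z/H = 15600/14400 = 1.0833; exp(−1.0833) = 0.33848.
P = 9.150 × 0.33848 = 3.0971 MPa.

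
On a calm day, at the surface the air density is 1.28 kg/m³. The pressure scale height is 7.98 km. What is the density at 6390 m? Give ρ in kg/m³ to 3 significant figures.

In an isothermal atmosphere, density decays like pressure: ρ = ρ₀ exp(−z/H).
z/H = 6390.0/7980.0 = 0.80075; exp(−0.80075) = 0.44899.
ρ = 1.28 × 0.44899 = 0.57471 kg/m³.

ρ ≈ 0.575 kg/m³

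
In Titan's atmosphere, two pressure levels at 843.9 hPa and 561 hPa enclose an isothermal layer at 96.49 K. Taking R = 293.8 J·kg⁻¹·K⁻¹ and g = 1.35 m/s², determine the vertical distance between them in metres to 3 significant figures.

Hypsometric equation: Δz = (R T̄/g) ln(P₁/P₂).
R T̄/g = 293.8 × 96.49 / 1.35 = 20999 m.
ln(843.9/561) = ln(1.5043) = 0.40833.
Δz = 20999 × 0.40833 = 8574.5 m.

Δz ≈ 8570 m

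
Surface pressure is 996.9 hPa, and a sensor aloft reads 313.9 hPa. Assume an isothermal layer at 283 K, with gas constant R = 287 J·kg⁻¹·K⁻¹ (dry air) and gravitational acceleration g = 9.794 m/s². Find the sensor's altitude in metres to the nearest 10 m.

z ≈ 9580 m

Scale height: H = RT/g = 287 × 283 / 9.794 = 8292.9 m.
Invert the barometric formula: z = H ln(P₀/P).
P₀/P = 996.9/313.9 = 3.1759; ln(3.1759) = 1.1556.
z = 8292.9 × 1.1556 = 9583.3 m.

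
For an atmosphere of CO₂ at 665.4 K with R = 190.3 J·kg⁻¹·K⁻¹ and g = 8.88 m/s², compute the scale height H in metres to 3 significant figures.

H ≈ 14300 m

The scale height of an isothermal atmosphere is H = RT/g.
H = 190.3 × 665.4 / 8.88 = 126630/8.88 = 14260 m.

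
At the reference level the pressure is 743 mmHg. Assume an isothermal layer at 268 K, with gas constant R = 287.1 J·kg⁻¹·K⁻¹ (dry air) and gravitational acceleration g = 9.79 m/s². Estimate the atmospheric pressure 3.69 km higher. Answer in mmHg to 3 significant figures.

P ≈ 465 mmHg

Scale height: H = RT/g = 287.1 × 268 / 9.79 = 7859.3 m.
Barometric formula: P = P₀ exp(−z/H).
z/H = 3690.0/7859.3 = 0.46951; exp(−0.46951) = 0.62531.
P = 743 × 0.62531 = 464.61 mmHg.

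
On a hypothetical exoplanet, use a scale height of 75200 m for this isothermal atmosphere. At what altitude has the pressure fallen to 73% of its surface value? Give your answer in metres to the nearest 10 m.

z ≈ 23670 m

Set P/P₀ = exp(−z/H) = 0.73, so z = −H ln(0.73).
−ln(0.73) = 0.31471; z = 75200 × 0.31471 = 23666 m.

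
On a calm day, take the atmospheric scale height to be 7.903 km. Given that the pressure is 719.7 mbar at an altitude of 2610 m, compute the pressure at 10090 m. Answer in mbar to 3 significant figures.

Between two levels, P₂ = P₁ exp(−Δz/H) with Δz = z₂ − z₁.
Δz = 10090 − 2610.0 = 7480.0 m; Δz/H = 7480.0/7903.0 = 0.94648.
P₂ = 719.7 × exp(−0.94648) = 719.7 × 0.38810 = 279.32 mbar.

P ≈ 279 mbar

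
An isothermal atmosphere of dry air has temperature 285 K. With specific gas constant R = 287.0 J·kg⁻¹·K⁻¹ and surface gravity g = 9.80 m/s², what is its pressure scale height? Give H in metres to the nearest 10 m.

The scale height of an isothermal atmosphere is H = RT/g.
H = 287.0 × 285 / 9.80 = 81795/9.80 = 8346.4 m.

H ≈ 8350 m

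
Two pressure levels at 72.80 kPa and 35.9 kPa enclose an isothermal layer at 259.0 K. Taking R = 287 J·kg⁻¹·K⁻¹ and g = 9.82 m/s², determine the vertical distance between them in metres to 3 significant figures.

Hypsometric equation: Δz = (R T̄/g) ln(P₁/P₂).
R T̄/g = 287 × 259.0 / 9.82 = 7569.6 m.
ln(72.80/35.9) = ln(2.0279) = 0.70700.
Δz = 7569.6 × 0.70700 = 5351.7 m.

Δz ≈ 5350 m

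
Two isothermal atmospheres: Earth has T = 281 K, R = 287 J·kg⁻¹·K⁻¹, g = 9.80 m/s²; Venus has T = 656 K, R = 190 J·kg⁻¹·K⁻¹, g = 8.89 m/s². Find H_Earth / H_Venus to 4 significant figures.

H_Earth/H_Venus ≈ 0.5870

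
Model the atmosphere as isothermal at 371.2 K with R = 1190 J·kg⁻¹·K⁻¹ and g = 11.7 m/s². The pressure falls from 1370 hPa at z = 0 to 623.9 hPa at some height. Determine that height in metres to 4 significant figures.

z ≈ 29700 m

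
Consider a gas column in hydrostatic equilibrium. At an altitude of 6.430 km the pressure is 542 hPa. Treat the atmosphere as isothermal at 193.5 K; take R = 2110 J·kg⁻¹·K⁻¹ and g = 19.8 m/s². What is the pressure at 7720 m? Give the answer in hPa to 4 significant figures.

Scale height: H = RT/g = 2110 × 193.5 / 19.8 = 20620 m.
Between two levels, P₂ = P₁ exp(−Δz/H) with Δz = z₂ − z₁.
Δz = 7720.0 − 6430.0 = 1290.0 m; Δz/H = 1290.0/20620 = 0.062561.
P₂ = 542 × exp(−0.062561) = 542 × 0.93936 = 509.13 hPa.

P ≈ 509.1 hPa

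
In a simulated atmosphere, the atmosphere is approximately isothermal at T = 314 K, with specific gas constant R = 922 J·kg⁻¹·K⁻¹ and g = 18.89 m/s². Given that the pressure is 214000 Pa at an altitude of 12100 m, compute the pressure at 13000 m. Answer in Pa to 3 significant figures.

Scale height: H = RT/g = 922 × 314 / 18.89 = 15326 m.
Between two levels, P₂ = P₁ exp(−Δz/H) with Δz = z₂ − z₁.
Δz = 13000 − 12100 = 900.00 m; Δz/H = 900.00/15326 = 0.058724.
P₂ = 214000 × exp(−0.058724) = 214000 × 0.94297 = 201800 Pa.

P ≈ 202000 Pa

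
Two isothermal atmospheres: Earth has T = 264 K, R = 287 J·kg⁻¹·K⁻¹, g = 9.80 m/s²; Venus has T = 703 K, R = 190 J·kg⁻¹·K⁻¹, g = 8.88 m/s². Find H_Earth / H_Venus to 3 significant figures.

H = RT/g for each body.
H_Earth = 287 × 264 / 9.80 = 7731.4 m.
H_Venus = 190 × 703 / 8.88 = 15042 m.
H_Earth/H_Venus = 7731.4/15042 = 0.51399.

H_Earth/H_Venus ≈ 0.514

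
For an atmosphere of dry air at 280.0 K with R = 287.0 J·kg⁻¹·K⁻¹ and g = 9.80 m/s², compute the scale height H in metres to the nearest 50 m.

H ≈ 8200 m

The scale height of an isothermal atmosphere is H = RT/g.
H = 287.0 × 280.0 / 9.80 = 80360/9.80 = 8200.0 m.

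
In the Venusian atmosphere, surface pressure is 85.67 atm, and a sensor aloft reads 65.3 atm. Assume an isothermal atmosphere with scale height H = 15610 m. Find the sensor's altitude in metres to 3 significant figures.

Invert the barometric formula: z = H ln(P₀/P).
P₀/P = 85.67/65.3 = 1.3119; ln(1.3119) = 0.27148.
z = 15610 × 0.27148 = 4237.8 m.

z ≈ 4240 m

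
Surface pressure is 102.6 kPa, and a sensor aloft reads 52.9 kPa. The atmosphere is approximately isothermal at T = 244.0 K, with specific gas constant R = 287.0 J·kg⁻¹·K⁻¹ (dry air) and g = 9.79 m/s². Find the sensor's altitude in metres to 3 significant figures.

z ≈ 4740 m

Scale height: H = RT/g = 287.0 × 244.0 / 9.79 = 7153.0 m.
Invert the barometric formula: z = H ln(P₀/P).
P₀/P = 102.6/52.9 = 1.9395; ln(1.9395) = 0.66243.
z = 7153.0 × 0.66243 = 4738.4 m.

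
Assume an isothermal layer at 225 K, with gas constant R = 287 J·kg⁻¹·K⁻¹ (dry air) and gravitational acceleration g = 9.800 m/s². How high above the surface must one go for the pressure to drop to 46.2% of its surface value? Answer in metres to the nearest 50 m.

Scale height: H = RT/g = 287 × 225 / 9.800 = 6589.3 m.
Set P/P₀ = exp(−z/H) = 0.462, so z = −H ln(0.462).
−ln(0.462) = 0.77219; z = 6589.3 × 0.77219 = 5088.2 m.

z ≈ 5100 m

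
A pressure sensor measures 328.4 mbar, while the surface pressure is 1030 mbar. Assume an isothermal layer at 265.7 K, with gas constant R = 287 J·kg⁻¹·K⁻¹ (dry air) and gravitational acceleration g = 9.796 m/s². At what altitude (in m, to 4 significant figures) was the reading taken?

z ≈ 8898 m

Scale height: H = RT/g = 287 × 265.7 / 9.796 = 7784.4 m.
Invert the barometric formula: z = H ln(P₀/P).
P₀/P = 1030/328.4 = 3.1364; ln(3.1364) = 1.1431.
z = 7784.4 × 1.1431 = 8898.3 m.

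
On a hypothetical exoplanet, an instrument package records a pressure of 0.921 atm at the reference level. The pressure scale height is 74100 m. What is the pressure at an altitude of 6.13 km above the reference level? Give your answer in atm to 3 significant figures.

P ≈ 0.848 atm

Barometric formula: P = P₀ exp(−z/H).
z/H = 6130.0/74100 = 0.082726; exp(−0.082726) = 0.92060.
P = 0.921 × 0.92060 = 0.84787 atm.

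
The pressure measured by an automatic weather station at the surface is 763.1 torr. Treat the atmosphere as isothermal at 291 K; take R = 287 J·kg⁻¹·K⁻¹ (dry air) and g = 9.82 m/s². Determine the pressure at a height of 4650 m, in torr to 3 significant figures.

Scale height: H = RT/g = 287 × 291 / 9.82 = 8504.8 m.
Barometric formula: P = P₀ exp(−z/H).
z/H = 4650.0/8504.8 = 0.54675; exp(−0.54675) = 0.57883.
P = 763.1 × 0.57883 = 441.71 torr.

P ≈ 442 torr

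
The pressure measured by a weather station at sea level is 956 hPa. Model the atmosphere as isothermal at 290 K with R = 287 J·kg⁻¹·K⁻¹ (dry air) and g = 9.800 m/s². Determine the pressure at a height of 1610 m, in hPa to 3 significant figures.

Scale height: H = RT/g = 287 × 290 / 9.800 = 8492.9 m.
Barometric formula: P = P₀ exp(−z/H).
z/H = 1610.0/8492.9 = 0.18957; exp(−0.18957) = 0.82731.
P = 956 × 0.82731 = 790.91 hPa.

P ≈ 791 hPa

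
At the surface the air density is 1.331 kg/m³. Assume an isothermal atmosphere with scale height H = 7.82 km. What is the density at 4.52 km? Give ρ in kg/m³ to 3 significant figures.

In an isothermal atmosphere, density decays like pressure: ρ = ρ₀ exp(−z/H).
z/H = 4520.0/7820.0 = 0.57801; exp(−0.57801) = 0.56101.
ρ = 1.331 × 0.56101 = 0.74670 kg/m³.

ρ ≈ 0.747 kg/m³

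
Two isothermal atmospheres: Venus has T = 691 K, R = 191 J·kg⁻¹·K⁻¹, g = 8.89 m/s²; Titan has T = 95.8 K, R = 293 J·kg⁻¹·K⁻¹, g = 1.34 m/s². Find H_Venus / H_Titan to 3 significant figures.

H = RT/g for each body.
H_Venus = 191 × 691 / 8.89 = 14846 m.
H_Titan = 293 × 95.8 / 1.34 = 20947 m.
H_Venus/H_Titan = 14846/20947 = 0.70874.

H_Venus/H_Titan ≈ 0.709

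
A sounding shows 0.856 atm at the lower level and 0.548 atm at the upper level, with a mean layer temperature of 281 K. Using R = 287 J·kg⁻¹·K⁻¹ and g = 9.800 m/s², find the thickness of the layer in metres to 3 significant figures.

Hypsometric equation: Δz = (R T̄/g) ln(P₁/P₂).
R T̄/g = 287 × 281 / 9.800 = 8229.3 m.
ln(0.856/0.548) = ln(1.5620) = 0.44597.
Δz = 8229.3 × 0.44597 = 3670.0 m.

Δz ≈ 3670 m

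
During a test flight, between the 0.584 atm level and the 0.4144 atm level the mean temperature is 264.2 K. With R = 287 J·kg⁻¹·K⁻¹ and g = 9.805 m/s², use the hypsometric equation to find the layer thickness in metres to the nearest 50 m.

Hypsometric equation: Δz = (R T̄/g) ln(P₁/P₂).
R T̄/g = 287 × 264.2 / 9.805 = 7733.3 m.
ln(0.584/0.4144) = ln(1.4093) = 0.34309.
Δz = 7733.3 × 0.34309 = 2653.2 m.

Δz ≈ 2650 m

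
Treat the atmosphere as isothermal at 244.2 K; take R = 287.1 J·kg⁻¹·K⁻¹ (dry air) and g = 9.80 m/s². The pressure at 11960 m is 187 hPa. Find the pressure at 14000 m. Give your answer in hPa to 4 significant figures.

Scale height: H = RT/g = 287.1 × 244.2 / 9.80 = 7154.1 m.
Between two levels, P₂ = P₁ exp(−Δz/H) with Δz = z₂ − z₁.
Δz = 14000 − 11960 = 2040.0 m; Δz/H = 2040.0/7154.1 = 0.28515.
P₂ = 187 × exp(−0.28515) = 187 × 0.75190 = 140.61 hPa.

P ≈ 140.6 hPa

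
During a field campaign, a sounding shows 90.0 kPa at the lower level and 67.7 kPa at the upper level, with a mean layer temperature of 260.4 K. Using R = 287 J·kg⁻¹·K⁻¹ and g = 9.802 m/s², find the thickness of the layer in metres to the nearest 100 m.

Δz ≈ 2200 m

Hypsometric equation: Δz = (R T̄/g) ln(P₁/P₂).
R T̄/g = 287 × 260.4 / 9.802 = 7624.4 m.
ln(90.0/67.7) = ln(1.3294) = 0.28473.
Δz = 7624.4 × 0.28473 = 2170.9 m.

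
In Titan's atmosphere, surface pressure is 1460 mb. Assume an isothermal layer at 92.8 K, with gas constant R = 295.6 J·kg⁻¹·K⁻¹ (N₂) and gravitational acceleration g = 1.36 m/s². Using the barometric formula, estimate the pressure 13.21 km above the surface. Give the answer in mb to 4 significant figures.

Scale height: H = RT/g = 295.6 × 92.8 / 1.36 = 20170 m.
Barometric formula: P = P₀ exp(−z/H).
z/H = 13210/20170 = 0.65493; exp(−0.65493) = 0.51948.
P = 1460 × 0.51948 = 758.44 mb.

P ≈ 758.4 mb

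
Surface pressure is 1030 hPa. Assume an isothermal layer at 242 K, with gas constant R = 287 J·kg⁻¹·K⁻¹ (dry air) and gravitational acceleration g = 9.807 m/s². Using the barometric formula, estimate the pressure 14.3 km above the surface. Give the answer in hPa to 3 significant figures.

Scale height: H = RT/g = 287 × 242 / 9.807 = 7082.1 m.
Barometric formula: P = P₀ exp(−z/H).
z/H = 14300/7082.1 = 2.0192; exp(−2.0192) = 0.13276.
P = 1030 × 0.13276 = 136.74 hPa.

P ≈ 137 hPa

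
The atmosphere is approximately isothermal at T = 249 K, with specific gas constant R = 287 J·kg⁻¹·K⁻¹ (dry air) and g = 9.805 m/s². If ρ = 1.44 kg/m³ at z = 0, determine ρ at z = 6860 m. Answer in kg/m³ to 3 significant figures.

ρ ≈ 0.562 kg/m³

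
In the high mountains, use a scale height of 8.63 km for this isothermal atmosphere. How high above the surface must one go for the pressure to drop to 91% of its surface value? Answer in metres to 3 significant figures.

Set P/P₀ = exp(−z/H) = 0.91, so z = −H ln(0.91).
−ln(0.91) = 0.094311; z = 8630.0 × 0.094311 = 813.90 m.

z ≈ 814 m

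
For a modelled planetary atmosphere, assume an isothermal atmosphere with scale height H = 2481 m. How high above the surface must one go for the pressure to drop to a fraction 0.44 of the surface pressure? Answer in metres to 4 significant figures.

Set P/P₀ = exp(−z/H) = 0.44, so z = −H ln(0.44).
−ln(0.44) = 0.82098; z = 2481.0 × 0.82098 = 2036.9 m.

z ≈ 2037 m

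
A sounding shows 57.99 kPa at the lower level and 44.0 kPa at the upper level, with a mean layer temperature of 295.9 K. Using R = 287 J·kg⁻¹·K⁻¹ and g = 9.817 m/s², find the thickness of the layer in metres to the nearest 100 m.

Δz ≈ 2400 m

Hypsometric equation: Δz = (R T̄/g) ln(P₁/P₂).
R T̄/g = 287 × 295.9 / 9.817 = 8650.6 m.
ln(57.99/44.0) = ln(1.3180) = 0.27612.
Δz = 8650.6 × 0.27612 = 2388.6 m.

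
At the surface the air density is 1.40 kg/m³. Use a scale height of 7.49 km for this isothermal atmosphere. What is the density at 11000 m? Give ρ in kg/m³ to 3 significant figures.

ρ ≈ 0.322 kg/m³

In an isothermal atmosphere, density decays like pressure: ρ = ρ₀ exp(−z/H).
z/H = 11000/7490.0 = 1.4686; exp(−1.4686) = 0.23025.
ρ = 1.40 × 0.23025 = 0.32235 kg/m³.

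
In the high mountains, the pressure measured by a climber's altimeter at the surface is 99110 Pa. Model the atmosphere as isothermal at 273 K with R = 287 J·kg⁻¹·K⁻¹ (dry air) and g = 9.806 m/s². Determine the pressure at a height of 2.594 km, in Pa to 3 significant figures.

Scale height: H = RT/g = 287 × 273 / 9.806 = 7990.1 m.
Barometric formula: P = P₀ exp(−z/H).
z/H = 2594.0/7990.1 = 0.32465; exp(−0.32465) = 0.72278.
P = 99110 × 0.72278 = 71635 Pa.

P ≈ 71600 Pa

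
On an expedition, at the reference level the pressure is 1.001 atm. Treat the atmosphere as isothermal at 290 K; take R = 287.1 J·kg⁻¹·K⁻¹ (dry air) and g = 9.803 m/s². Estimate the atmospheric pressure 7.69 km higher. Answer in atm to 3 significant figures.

Scale height: H = RT/g = 287.1 × 290 / 9.803 = 8493.2 m.
Barometric formula: P = P₀ exp(−z/H).
z/H = 7690.0/8493.2 = 0.90543; exp(−0.90543) = 0.40437.
P = 1.001 × 0.40437 = 0.40477 atm.

P ≈ 0.405 atm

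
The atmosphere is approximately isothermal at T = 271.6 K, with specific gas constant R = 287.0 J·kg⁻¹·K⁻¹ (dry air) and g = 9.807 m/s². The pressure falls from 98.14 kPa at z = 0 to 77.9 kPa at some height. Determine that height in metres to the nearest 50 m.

z ≈ 1850 m

Scale height: H = RT/g = 287.0 × 271.6 / 9.807 = 7948.3 m.
Invert the barometric formula: z = H ln(P₀/P).
P₀/P = 98.14/77.9 = 1.2598; ln(1.2598) = 0.23095.
z = 7948.3 × 0.23095 = 1835.7 m.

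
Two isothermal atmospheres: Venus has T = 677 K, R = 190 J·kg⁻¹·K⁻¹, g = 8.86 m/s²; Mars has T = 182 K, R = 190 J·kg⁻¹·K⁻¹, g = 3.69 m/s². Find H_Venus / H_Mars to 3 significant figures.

H = RT/g for each body.
H_Venus = 190 × 677 / 8.86 = 14518 m.
H_Mars = 190 × 182 / 3.69 = 9371.3 m.
H_Venus/H_Mars = 14518/9371.3 = 1.5492.

H_Venus/H_Mars ≈ 1.55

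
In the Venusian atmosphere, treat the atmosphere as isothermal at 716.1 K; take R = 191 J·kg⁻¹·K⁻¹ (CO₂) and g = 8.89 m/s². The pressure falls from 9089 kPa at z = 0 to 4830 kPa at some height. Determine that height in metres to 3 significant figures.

Scale height: H = RT/g = 191 × 716.1 / 8.89 = 15385 m.
Invert the barometric formula: z = H ln(P₀/P).
P₀/P = 9089/4830 = 1.8818; ln(1.8818) = 0.63223.
z = 15385 × 0.63223 = 9726.9 m.

z ≈ 9730 m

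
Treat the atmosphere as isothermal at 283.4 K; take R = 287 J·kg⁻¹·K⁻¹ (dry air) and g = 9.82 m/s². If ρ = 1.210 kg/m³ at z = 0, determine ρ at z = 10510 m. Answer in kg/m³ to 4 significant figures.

ρ ≈ 0.3402 kg/m³

Scale height: H = RT/g = 287 × 283.4 / 9.82 = 8282.7 m.
In an isothermal atmosphere, density decays like pressure: ρ = ρ₀ exp(−z/H).
z/H = 10510/8282.7 = 1.2689; exp(−1.2689) = 0.28114.
ρ = 1.210 × 0.28114 = 0.34018 kg/m³.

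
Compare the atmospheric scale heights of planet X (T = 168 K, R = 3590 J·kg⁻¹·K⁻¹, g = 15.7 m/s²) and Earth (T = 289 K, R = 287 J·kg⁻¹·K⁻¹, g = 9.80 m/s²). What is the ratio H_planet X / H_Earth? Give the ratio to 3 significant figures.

H_planet X/H_Earth ≈ 4.54

H = RT/g for each body.
H_planet X = 3590 × 168 / 15.7 = 38415 m.
H_Earth = 287 × 289 / 9.80 = 8463.6 m.
H_planet X/H_Earth = 38415/8463.6 = 4.5388.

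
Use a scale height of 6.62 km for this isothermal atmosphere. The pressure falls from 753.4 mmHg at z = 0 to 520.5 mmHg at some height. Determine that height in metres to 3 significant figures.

Invert the barometric formula: z = H ln(P₀/P).
P₀/P = 753.4/520.5 = 1.4475; ln(1.4475) = 0.36984.
z = 6620.0 × 0.36984 = 2448.3 m.

z ≈ 2450 m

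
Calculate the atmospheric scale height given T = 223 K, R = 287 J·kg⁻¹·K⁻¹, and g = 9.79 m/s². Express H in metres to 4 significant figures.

H ≈ 6537 m

The scale height of an isothermal atmosphere is H = RT/g.
H = 287 × 223 / 9.79 = 64001/9.79 = 6537.4 m.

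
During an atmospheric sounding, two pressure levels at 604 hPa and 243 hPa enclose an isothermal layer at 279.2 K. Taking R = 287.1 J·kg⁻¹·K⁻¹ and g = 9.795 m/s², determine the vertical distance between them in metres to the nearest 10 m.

Δz ≈ 7450 m

Hypsometric equation: Δz = (R T̄/g) ln(P₁/P₂).
R T̄/g = 287.1 × 279.2 / 9.795 = 8183.6 m.
ln(604/243) = ln(2.4856) = 0.91051.
Δz = 8183.6 × 0.91051 = 7451.2 m.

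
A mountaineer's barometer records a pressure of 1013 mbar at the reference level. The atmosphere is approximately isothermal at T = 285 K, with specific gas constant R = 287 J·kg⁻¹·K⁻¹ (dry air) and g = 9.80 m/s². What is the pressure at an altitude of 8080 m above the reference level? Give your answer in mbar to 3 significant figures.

Scale height: H = RT/g = 287 × 285 / 9.80 = 8346.4 m.
Barometric formula: P = P₀ exp(−z/H).
z/H = 8080.0/8346.4 = 0.96808; exp(−0.96808) = 0.37981.
P = 1013 × 0.37981 = 384.75 mbar.

P ≈ 385 mbar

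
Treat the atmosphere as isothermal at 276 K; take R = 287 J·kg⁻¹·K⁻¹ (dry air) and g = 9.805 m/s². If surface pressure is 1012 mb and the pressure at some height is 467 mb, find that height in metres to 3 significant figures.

z ≈ 6250 m

Scale height: H = RT/g = 287 × 276 / 9.805 = 8078.7 m.
Invert the barometric formula: z = H ln(P₀/P).
P₀/P = 1012/467 = 2.1670; ln(2.1670) = 0.77334.
z = 8078.7 × 0.77334 = 6247.6 m.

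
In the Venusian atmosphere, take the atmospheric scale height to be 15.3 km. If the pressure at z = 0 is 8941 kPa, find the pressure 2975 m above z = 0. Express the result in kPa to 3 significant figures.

Barometric formula: P = P₀ exp(−z/H).
z/H = 2975.0/15300 = 0.19444; exp(−0.19444) = 0.82330.
P = 8941 × 0.82330 = 7361.1 kPa.

P ≈ 7360 kPa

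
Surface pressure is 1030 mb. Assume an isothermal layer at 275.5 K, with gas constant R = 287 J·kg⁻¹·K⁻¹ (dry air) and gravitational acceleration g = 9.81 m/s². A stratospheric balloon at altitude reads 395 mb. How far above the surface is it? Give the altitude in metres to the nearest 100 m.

z ≈ 7700 m

Scale height: H = RT/g = 287 × 275.5 / 9.81 = 8060.0 m.
Invert the barometric formula: z = H ln(P₀/P).
P₀/P = 1030/395 = 2.6076; ln(2.6076) = 0.95843.
z = 8060.0 × 0.95843 = 7724.9 m.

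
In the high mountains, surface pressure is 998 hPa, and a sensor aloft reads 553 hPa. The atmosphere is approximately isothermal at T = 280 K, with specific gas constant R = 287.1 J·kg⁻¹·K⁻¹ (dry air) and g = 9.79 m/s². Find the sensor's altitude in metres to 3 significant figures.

z ≈ 4850 m

Scale height: H = RT/g = 287.1 × 280 / 9.79 = 8211.2 m.
Invert the barometric formula: z = H ln(P₀/P).
P₀/P = 998/553 = 1.8047; ln(1.8047) = 0.59039.
z = 8211.2 × 0.59039 = 4847.8 m.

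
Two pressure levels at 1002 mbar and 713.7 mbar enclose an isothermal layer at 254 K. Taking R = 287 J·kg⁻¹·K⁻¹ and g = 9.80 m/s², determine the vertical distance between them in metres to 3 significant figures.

Hypsometric equation: Δz = (R T̄/g) ln(P₁/P₂).
R T̄/g = 287 × 254 / 9.80 = 7438.6 m.
ln(1002/713.7) = ln(1.4040) = 0.33933.
Δz = 7438.6 × 0.33933 = 2524.1 m.

Δz ≈ 2520 m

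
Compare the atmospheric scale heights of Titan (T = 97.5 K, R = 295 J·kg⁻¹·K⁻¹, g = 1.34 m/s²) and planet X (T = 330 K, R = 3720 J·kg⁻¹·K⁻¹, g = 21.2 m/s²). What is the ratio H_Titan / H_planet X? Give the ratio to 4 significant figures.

H_Titan/H_planet X ≈ 0.3707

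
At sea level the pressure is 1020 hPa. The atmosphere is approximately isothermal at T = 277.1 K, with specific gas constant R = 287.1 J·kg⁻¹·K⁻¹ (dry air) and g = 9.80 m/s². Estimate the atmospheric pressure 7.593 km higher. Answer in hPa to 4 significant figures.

P ≈ 400.3 hPa

Scale height: H = RT/g = 287.1 × 277.1 / 9.80 = 8117.9 m.
Barometric formula: P = P₀ exp(−z/H).
z/H = 7593.0/8117.9 = 0.93534; exp(−0.93534) = 0.39245.
P = 1020 × 0.39245 = 400.30 hPa.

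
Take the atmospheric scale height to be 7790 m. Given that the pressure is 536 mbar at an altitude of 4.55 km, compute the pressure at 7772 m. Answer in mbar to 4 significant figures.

Between two levels, P₂ = P₁ exp(−Δz/H) with Δz = z₂ − z₁.
Δz = 7772.0 − 4550.0 = 3222.0 m; Δz/H = 3222.0/7790.0 = 0.41361.
P₂ = 536 × exp(−0.41361) = 536 × 0.66126 = 354.44 mbar.

P ≈ 354.4 mbar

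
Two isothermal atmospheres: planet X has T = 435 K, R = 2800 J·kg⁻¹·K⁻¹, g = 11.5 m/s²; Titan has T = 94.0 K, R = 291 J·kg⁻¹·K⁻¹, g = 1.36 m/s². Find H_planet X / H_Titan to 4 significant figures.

H = RT/g for each body.
H_planet X = 2800 × 435 / 11.5 = 105910 m.
H_Titan = 291 × 94.0 / 1.36 = 20113 m.
H_planet X/H_Titan = 105910/20113 = 5.2657.

H_planet X/H_Titan ≈ 5.266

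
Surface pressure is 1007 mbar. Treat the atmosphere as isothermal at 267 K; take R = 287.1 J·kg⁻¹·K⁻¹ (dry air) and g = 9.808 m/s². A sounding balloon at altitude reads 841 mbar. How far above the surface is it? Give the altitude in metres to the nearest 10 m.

Scale height: H = RT/g = 287.1 × 267 / 9.808 = 7815.6 m.
Invert the barometric formula: z = H ln(P₀/P).
P₀/P = 1007/841 = 1.1974; ln(1.1974) = 0.18015.
z = 7815.6 × 0.18015 = 1408.0 m.

z ≈ 1410 m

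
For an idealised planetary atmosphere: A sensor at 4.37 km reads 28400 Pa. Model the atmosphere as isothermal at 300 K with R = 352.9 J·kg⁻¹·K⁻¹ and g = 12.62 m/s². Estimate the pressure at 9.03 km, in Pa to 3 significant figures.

P ≈ 16300 Pa

Scale height: H = RT/g = 352.9 × 300 / 12.62 = 8389.1 m.
Between two levels, P₂ = P₁ exp(−Δz/H) with Δz = z₂ − z₁.
Δz = 9030.0 − 4370.0 = 4660.0 m; Δz/H = 4660.0/8389.1 = 0.55548.
P₂ = 28400 × exp(−0.55548) = 28400 × 0.57380 = 16296 Pa.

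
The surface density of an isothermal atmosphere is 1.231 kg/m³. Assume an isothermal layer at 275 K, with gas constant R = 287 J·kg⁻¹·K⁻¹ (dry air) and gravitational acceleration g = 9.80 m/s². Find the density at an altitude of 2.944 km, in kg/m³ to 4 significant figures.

ρ ≈ 0.8541 kg/m³

Scale height: H = RT/g = 287 × 275 / 9.80 = 8053.6 m.
In an isothermal atmosphere, density decays like pressure: ρ = ρ₀ exp(−z/H).
z/H = 2944.0/8053.6 = 0.36555; exp(−0.36555) = 0.69381.
ρ = 1.231 × 0.69381 = 0.85408 kg/m³.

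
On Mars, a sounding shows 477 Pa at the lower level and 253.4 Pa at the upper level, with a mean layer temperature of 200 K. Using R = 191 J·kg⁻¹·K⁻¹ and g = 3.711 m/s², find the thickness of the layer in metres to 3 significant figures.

Hypsometric equation: Δz = (R T̄/g) ln(P₁/P₂).
R T̄/g = 191 × 200 / 3.711 = 10294 m.
ln(477/253.4) = ln(1.8824) = 0.63255.
Δz = 10294 × 0.63255 = 6511.5 m.

Δz ≈ 6510 m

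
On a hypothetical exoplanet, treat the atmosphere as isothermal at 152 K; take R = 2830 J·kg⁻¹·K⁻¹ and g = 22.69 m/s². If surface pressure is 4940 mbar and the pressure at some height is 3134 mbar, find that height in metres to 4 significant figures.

z ≈ 8627 m

Scale height: H = RT/g = 2830 × 152 / 22.69 = 18958 m.
Invert the barometric formula: z = H ln(P₀/P).
P₀/P = 4940/3134 = 1.5763; ln(1.5763) = 0.45508.
z = 18958 × 0.45508 = 8627.4 m.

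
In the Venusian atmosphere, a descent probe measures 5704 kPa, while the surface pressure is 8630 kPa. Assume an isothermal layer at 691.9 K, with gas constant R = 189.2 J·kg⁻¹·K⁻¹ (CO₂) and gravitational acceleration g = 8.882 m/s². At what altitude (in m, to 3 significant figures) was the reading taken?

Scale height: H = RT/g = 189.2 × 691.9 / 8.882 = 14739 m.
Invert the barometric formula: z = H ln(P₀/P).
P₀/P = 8630/5704 = 1.5130; ln(1.5130) = 0.41409.
z = 14739 × 0.41409 = 6103.3 m.

z ≈ 6100 m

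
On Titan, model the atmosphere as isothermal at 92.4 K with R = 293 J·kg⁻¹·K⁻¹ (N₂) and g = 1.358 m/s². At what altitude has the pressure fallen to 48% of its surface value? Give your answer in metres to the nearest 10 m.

z ≈ 14630 m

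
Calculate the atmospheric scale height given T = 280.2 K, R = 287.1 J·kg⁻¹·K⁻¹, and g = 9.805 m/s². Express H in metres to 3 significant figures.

H ≈ 8200 m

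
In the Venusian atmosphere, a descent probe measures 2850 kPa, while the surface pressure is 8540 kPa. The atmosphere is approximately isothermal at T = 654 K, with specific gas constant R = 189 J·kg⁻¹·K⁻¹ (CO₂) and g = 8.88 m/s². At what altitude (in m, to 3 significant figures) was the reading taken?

z ≈ 15300 m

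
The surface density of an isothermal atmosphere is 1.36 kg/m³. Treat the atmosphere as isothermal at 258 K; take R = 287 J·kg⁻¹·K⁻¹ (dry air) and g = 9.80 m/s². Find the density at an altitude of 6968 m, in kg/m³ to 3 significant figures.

Scale height: H = RT/g = 287 × 258 / 9.80 = 7555.7 m.
In an isothermal atmosphere, density decays like pressure: ρ = ρ₀ exp(−z/H).
z/H = 6968.0/7555.7 = 0.92222; exp(−0.92222) = 0.39764.
ρ = 1.36 × 0.39764 = 0.54079 kg/m³.

ρ ≈ 0.541 kg/m³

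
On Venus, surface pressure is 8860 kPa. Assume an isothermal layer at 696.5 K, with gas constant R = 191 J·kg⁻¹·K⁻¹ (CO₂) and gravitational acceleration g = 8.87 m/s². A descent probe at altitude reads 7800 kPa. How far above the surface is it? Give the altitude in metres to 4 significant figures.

z ≈ 1911 m

Scale height: H = RT/g = 191 × 696.5 / 8.87 = 14998 m.
Invert the barometric formula: z = H ln(P₀/P).
P₀/P = 8860/7800 = 1.1359; ln(1.1359) = 0.12743.
z = 14998 × 0.12743 = 1911.2 m.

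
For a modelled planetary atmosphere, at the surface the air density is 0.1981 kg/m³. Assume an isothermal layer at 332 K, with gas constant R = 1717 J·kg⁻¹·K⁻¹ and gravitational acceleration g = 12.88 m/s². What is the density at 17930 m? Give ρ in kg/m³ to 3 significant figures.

Scale height: H = RT/g = 1717 × 332 / 12.88 = 44258 m.
In an isothermal atmosphere, density decays like pressure: ρ = ρ₀ exp(−z/H).
z/H = 17930/44258 = 0.40512; exp(−0.40512) = 0.66690.
ρ = 0.1981 × 0.66690 = 0.13211 kg/m³.

ρ ≈ 0.132 kg/m³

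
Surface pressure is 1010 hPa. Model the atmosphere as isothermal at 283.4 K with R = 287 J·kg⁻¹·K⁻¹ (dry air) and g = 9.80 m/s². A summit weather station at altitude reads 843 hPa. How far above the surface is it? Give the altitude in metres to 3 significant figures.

z ≈ 1500 m

Scale height: H = RT/g = 287 × 283.4 / 9.80 = 8299.6 m.
Invert the barometric formula: z = H ln(P₀/P).
P₀/P = 1010/843 = 1.1981; ln(1.1981) = 0.18074.
z = 8299.6 × 0.18074 = 1500.1 m.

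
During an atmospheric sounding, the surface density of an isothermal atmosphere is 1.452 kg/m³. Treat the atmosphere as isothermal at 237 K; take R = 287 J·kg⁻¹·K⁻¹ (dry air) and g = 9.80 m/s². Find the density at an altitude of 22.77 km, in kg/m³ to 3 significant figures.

ρ ≈ 0.0546 kg/m³

Scale height: H = RT/g = 287 × 237 / 9.80 = 6940.7 m.
In an isothermal atmosphere, density decays like pressure: ρ = ρ₀ exp(−z/H).
z/H = 22770/6940.7 = 3.2806; exp(−3.2806) = 0.037606.
ρ = 1.452 × 0.037606 = 0.054604 kg/m³.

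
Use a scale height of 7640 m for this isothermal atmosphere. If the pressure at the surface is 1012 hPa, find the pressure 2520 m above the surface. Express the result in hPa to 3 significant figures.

P ≈ 728 hPa

Barometric formula: P = P₀ exp(−z/H).
z/H = 2520.0/7640.0 = 0.32984; exp(−0.32984) = 0.71904.
P = 1012 × 0.71904 = 727.67 hPa.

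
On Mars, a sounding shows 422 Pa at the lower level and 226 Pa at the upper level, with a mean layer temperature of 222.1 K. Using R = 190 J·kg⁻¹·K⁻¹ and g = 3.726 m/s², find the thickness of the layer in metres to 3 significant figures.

Hypsometric equation: Δz = (R T̄/g) ln(P₁/P₂).
R T̄/g = 190 × 222.1 / 3.726 = 11326 m.
ln(422/226) = ln(1.8673) = 0.62449.
Δz = 11326 × 0.62449 = 7073.0 m.

Δz ≈ 7070 m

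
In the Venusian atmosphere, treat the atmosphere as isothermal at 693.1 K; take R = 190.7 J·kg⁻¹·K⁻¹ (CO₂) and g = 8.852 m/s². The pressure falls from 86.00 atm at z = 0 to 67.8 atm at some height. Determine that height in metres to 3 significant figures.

z ≈ 3550 m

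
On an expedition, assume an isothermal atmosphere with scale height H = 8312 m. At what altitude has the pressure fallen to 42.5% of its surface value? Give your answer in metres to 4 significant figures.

z ≈ 7112 m

Set P/P₀ = exp(−z/H) = 0.425, so z = −H ln(0.425).
−ln(0.425) = 0.85567; z = 8312.0 × 0.85567 = 7112.3 m.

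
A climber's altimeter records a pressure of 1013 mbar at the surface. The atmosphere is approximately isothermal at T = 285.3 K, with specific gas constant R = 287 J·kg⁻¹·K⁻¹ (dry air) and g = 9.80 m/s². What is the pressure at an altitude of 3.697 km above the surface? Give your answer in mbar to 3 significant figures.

P ≈ 651 mbar

Scale height: H = RT/g = 287 × 285.3 / 9.80 = 8355.2 m.
Barometric formula: P = P₀ exp(−z/H).
z/H = 3697.0/8355.2 = 0.44248; exp(−0.44248) = 0.64244.
P = 1013 × 0.64244 = 650.79 mbar.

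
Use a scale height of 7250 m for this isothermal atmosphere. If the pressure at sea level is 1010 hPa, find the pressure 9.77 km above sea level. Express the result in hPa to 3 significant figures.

P ≈ 262 hPa

Barometric formula: P = P₀ exp(−z/H).
z/H = 9770.0/7250.0 = 1.3476; exp(−1.3476) = 0.25986.
P = 1010 × 0.25986 = 262.46 hPa.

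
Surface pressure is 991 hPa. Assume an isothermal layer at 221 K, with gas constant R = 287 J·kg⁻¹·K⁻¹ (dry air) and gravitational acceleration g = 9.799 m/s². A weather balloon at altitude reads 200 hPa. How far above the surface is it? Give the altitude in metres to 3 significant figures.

Scale height: H = RT/g = 287 × 221 / 9.799 = 6472.8 m.
Invert the barometric formula: z = H ln(P₀/P).
P₀/P = 991/200 = 4.9550; ln(4.9550) = 1.6004.
z = 6472.8 × 1.6004 = 10359 m.

z ≈ 10400 m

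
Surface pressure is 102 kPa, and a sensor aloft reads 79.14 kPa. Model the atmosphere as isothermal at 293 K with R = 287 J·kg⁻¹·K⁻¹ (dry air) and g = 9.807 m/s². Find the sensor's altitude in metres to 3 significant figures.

z ≈ 2180 m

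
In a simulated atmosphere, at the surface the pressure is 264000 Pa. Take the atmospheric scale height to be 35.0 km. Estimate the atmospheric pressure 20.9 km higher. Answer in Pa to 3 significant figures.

Barometric formula: P = P₀ exp(−z/H).
z/H = 20900/35000 = 0.59714; exp(−0.59714) = 0.55038.
P = 264000 × 0.55038 = 145300 Pa.

P ≈ 145000 Pa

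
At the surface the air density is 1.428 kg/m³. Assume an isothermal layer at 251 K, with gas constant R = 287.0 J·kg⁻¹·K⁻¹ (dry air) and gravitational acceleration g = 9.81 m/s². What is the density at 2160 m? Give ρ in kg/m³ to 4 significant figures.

Scale height: H = RT/g = 287.0 × 251 / 9.81 = 7343.2 m.
In an isothermal atmosphere, density decays like pressure: ρ = ρ₀ exp(−z/H).
z/H = 2160.0/7343.2 = 0.29415; exp(−0.29415) = 0.74516.
ρ = 1.428 × 0.74516 = 1.0641 kg/m³.

ρ ≈ 1.064 kg/m³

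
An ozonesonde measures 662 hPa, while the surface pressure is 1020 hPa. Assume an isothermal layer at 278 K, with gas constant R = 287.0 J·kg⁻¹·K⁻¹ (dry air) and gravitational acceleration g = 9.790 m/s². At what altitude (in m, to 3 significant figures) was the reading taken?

Scale height: H = RT/g = 287.0 × 278 / 9.790 = 8149.7 m.
Invert the barometric formula: z = H ln(P₀/P).
P₀/P = 1020/662 = 1.5408; ln(1.5408) = 0.43230.
z = 8149.7 × 0.43230 = 3523.1 m.

z ≈ 3520 m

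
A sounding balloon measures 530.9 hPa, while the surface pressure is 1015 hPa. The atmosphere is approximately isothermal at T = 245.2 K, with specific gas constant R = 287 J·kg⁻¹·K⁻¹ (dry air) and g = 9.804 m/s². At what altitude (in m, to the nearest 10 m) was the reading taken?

Scale height: H = RT/g = 287 × 245.2 / 9.804 = 7177.9 m.
Invert the barometric formula: z = H ln(P₀/P).
P₀/P = 1015/530.9 = 1.9118; ln(1.9118) = 0.64805.
z = 7177.9 × 0.64805 = 4651.6 m.

z ≈ 4650 m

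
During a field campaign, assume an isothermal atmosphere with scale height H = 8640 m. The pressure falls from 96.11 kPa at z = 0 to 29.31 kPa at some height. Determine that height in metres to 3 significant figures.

Invert the barometric formula: z = H ln(P₀/P).
P₀/P = 96.11/29.31 = 3.2791; ln(3.2791) = 1.1876.
z = 8640.0 × 1.1876 = 10261 m.

z ≈ 10300 m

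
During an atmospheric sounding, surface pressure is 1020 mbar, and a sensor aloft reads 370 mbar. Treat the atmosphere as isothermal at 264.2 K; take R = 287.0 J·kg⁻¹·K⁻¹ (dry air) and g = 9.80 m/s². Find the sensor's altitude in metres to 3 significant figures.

Scale height: H = RT/g = 287.0 × 264.2 / 9.80 = 7737.3 m.
Invert the barometric formula: z = H ln(P₀/P).
P₀/P = 1020/370 = 2.7568; ln(2.7568) = 1.0141.
z = 7737.3 × 1.0141 = 7846.4 m.

z ≈ 7850 m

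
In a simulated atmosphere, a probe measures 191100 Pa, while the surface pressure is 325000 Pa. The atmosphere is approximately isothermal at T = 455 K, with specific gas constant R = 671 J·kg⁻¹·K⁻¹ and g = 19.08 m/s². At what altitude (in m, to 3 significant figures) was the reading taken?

z ≈ 8500 m

Scale height: H = RT/g = 671 × 455 / 19.08 = 16001 m.
Invert the barometric formula: z = H ln(P₀/P).
P₀/P = 325000/191100 = 1.7007; ln(1.7007) = 0.53104.
z = 16001 × 0.53104 = 8497.2 m.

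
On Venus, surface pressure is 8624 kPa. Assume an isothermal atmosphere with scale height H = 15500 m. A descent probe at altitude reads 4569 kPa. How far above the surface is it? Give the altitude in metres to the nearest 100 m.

z ≈ 9800 m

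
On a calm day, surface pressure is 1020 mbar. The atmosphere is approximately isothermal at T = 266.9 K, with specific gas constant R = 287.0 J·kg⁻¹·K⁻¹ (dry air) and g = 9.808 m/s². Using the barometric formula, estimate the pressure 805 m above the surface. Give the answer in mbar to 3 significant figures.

Scale height: H = RT/g = 287.0 × 266.9 / 9.808 = 7810.0 m.
Barometric formula: P = P₀ exp(−z/H).
z/H = 805.00/7810.0 = 0.10307; exp(−0.10307) = 0.90206.
P = 1020 × 0.90206 = 920.10 mbar.

P ≈ 920 mbar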